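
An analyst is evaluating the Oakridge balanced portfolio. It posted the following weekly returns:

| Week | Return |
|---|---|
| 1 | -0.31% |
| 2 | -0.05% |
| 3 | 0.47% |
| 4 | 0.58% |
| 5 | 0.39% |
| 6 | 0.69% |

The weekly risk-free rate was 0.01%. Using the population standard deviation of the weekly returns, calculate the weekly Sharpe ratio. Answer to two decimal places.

r̄ = (-0.31 − 0.05 + 0.47 + 0.58 + 0.39 + 0.69) / 6 = 0.2950%
Σ(r − r̄)² = (-0.31 − 0.2950)² + (-0.05 − 0.2950)² + … = 0.7620
σ = √[0.7620 / 6] = 0.3564%
Sharpe = (r̄ − rf) / σ = (0.2950 − 0.01) / 0.3564 = 0.2850 / 0.3564 = 0.7997

0.80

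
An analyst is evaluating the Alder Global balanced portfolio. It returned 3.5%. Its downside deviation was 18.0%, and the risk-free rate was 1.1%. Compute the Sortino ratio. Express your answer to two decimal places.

Sortino = (Rp − Rf) / σd = (3.5% − 1.1%) / 18.0% = 2.40% / 18.0% = 0.1333

0.13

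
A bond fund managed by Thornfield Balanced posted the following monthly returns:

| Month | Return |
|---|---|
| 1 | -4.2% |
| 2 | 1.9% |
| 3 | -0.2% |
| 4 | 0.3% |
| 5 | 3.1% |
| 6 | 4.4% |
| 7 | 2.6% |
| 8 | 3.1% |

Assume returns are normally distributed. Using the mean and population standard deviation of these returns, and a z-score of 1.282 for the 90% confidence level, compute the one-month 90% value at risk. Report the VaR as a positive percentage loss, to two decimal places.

1.88

Mean return r̄ = 11.00 / 8 = 1.3750%
Σ(r − r̄)² = (-4.2 − 1.3750)² + (1.9 − 1.3750)² + (-0.2 − 1.3750)² + … = 51.5950
population σ = √(51.5950 / 8) = √6.4494 = 2.5396%
VaR = −(r̄ − z·σ) = −(1.3750 − 1.282 × 2.5396) = −(-1.8808) = 1.8808%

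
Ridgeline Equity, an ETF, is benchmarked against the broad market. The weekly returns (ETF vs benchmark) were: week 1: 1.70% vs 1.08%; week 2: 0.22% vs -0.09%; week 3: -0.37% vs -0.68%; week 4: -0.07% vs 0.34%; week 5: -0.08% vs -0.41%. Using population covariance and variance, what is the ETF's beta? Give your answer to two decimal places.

r̄p = 0.2800%,  r̄m = 0.0480%
Cov = Σ(rp − r̄p)(rm − r̄m) / 5 = 0.4019
Var(rm) = Σ(rm − r̄m)² / 5 = 0.3818
β = Cov / Var = 0.4019 / 0.3818 = 1.0526

1.05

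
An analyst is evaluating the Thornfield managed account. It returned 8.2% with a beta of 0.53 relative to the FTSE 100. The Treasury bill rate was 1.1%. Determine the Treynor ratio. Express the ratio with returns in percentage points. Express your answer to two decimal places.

13.40

Treynor = (Rp − Rf) / β = (8.2% − 1.1%) / 0.53 = 7.10 / 0.53 = 13.3962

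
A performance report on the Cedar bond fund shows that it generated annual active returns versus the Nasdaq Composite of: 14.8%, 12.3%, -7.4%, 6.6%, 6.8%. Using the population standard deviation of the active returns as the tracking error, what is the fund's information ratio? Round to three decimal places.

r̄ = (14.8 + 12.3 − 7.4 + 6.6 + 6.8) / 5 = 6.6200%
Population std dev = √[295.7680 / 5] = 7.6911%
IR = r̄ / tracking error = 6.6200 / 7.6911 = 0.8607

0.861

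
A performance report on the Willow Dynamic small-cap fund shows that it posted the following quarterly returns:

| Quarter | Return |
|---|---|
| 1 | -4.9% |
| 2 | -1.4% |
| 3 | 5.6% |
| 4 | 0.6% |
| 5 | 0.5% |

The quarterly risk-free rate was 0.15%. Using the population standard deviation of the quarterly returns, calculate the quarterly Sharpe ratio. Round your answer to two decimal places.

-0.02

μ = (-4.9 − 1.4 + 5.6 + 0.6 + 0.5) / 5 = 0.40 / 5 = 0.0800%
Population σ = √[Σ(r − μ)² / 5] = √[57.9080 / 5] = √11.5816 = 3.4032%
Sharpe = (μ − rf) / σ = (0.0800 − 0.15) / 3.4032 = -0.0700 / 3.4032 = -0.0206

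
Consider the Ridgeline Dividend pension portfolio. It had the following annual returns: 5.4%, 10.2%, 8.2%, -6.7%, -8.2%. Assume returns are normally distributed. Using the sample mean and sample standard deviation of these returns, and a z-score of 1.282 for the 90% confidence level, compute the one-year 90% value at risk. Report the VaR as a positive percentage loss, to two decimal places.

r̄ = (5.4 + 10.2 + 8.2 − 6.7 − 8.2) / 5 = 1.7800%
Σ(r − r̄)² = (5.4 − 1.7800)² + (10.2 − 1.7800)² + … = 296.7280
sample σ = √(296.7280 / 4) = √74.1820 = 8.6129%
VaR = −(r̄ − z·σ) = −(1.7800 − 1.282 × 8.6129) = −(-9.2617) = 9.2617%

9.26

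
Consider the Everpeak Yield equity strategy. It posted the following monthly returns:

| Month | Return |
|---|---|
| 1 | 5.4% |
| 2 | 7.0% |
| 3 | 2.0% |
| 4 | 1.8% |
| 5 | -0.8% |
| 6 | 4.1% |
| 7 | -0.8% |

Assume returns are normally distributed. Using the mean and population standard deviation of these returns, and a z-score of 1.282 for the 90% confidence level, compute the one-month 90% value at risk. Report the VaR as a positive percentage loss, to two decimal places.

Mean return r̄ = 18.70 / 7 = 2.6714%
Population std dev = √[53.5343 / 7] = 2.7655%
VaR = −(r̄ − z·σ) = −(2.6714 − 1.282 × 2.7655) = −(-0.8740) = 0.8740%

0.87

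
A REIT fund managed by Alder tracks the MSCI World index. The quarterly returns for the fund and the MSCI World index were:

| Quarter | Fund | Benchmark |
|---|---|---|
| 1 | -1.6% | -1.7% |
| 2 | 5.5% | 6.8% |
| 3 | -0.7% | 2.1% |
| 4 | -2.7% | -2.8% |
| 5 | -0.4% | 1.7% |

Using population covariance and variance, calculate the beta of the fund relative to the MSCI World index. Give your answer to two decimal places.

r̄p = 0.0200%,  r̄m = 1.2200%
Cov = Σ(rp − r̄p)(rm − r̄m) / 5 = 9.0816
Var(rm) = Σ(rm − r̄m)² / 5 = 11.3656
β = Cov / Var = 9.0816 / 11.3656 = 0.7990

0.80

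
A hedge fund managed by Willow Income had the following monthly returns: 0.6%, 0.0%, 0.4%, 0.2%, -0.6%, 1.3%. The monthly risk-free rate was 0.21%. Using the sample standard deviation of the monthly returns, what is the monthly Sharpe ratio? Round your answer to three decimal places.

0.168

Mean return r̄ = 1.90 / 6 = 0.3167%
Sample std dev = √[2.0083 / 5] = 0.6338%
Sharpe = (r̄ − rf) / σ = (0.3167 − 0.21) / 0.6338 = 0.1067 / 0.6338 = 0.1683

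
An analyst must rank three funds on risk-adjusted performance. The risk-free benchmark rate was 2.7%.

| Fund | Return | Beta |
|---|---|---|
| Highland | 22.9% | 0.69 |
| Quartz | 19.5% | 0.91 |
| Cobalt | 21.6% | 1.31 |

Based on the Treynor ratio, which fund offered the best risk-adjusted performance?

Highland: Treynor = (22.9% − 2.7%) / 0.69 = 29.275
Quartz: Treynor = (19.5% − 2.7%) / 0.91 = 18.462
Cobalt: Treynor = (21.6% − 2.7%) / 1.31 = 14.427
Highest: Highland (29.275).

Highland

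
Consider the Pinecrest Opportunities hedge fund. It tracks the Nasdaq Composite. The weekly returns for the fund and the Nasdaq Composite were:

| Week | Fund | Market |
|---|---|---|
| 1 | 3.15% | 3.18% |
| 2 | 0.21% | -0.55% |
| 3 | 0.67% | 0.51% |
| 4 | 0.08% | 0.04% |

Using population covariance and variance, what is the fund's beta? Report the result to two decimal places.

0.86

r̄p = 1.0275%,  r̄m = 0.7950%
Cov = Σ(rp − r̄p)(rm − r̄m) / 4 = 1.7447
Var(rm) = Σ(rm − r̄m)² / 4 = 2.0371
β = Cov / Var = 1.7447 / 2.0371 = 0.8565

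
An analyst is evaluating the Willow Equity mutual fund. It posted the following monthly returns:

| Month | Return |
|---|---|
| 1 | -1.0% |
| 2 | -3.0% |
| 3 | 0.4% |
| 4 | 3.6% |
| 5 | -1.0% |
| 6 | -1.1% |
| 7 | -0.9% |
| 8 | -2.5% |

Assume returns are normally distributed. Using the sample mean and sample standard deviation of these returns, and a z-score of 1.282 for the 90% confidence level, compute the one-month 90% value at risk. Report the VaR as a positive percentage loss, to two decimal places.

μ = (-1 − 3 + 0.4 + 3.6 − 1 − 1.1 − 0.9 − 2.5) / 8 = -0.6875%
Σ(r − μ)² = 28.6088; sample σ = √(28.6088/7) = 2.0216%
VaR = −(μ − z·σ) = −(-0.6875 − 1.282 × 2.0216) = −(-3.2792) = 3.2792%

3.28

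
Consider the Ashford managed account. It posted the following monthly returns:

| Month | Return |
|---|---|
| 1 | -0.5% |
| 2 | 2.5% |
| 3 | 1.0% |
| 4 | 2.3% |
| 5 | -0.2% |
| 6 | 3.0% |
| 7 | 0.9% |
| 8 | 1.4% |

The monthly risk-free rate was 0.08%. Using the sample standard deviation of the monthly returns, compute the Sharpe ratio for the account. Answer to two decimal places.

0.97

μ = (-0.5 + 2.5 + 1 + 2.3 − 0.2 + 3 + 0.9 + 1.4) / 8 = 1.3000%
Σ(r − μ)² = (-0.5 − 1.3000)² + (2.5 − 1.3000)² + (1 − 1.3000)² + … = 11.0800
sample σ = √(11.0800 / 7) = √1.5829 = 1.2581%
Sharpe = (μ − rf) / σ = (1.3000 − 0.08) / 1.2581 = 1.2200 / 1.2581 = 0.9697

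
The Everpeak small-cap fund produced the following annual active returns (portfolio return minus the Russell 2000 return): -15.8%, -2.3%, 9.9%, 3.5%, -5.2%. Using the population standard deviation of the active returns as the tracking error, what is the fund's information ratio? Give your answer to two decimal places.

-0.23

r̄ = (-15.8 − 2.3 + 9.9 + 3.5 − 5.2) / 5 = -1.9800%
Population σ = √[Σ(r − r̄)² / 5] = √[372.6280 / 5] = √74.5256 = 8.6328%
IR = r̄ / tracking error = -1.9800 / 8.6328 = -0.2294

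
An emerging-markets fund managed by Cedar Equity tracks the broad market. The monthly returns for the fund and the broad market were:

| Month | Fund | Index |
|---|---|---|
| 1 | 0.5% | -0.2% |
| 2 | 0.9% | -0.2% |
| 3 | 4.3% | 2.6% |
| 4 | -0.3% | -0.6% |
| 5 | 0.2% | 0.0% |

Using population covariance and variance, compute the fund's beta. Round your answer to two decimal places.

r̄p = 1.1200%,  r̄m = 0.3200%
Cov = Σ(rp − r̄p)(rm − r̄m) / 5 = 1.8576
Var(rm) = Σ(rm − r̄m)² / 5 = 1.3376
β = Cov / Var = 1.8576 / 1.3376 = 1.3888

1.39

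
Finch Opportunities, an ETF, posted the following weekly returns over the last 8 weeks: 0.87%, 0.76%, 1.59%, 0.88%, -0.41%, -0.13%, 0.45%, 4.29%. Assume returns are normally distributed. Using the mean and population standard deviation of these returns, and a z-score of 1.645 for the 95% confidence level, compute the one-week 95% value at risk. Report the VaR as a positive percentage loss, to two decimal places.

1.20

r̄ = (0.87 + 0.76 + 1.59 + 0.88 − 0.41 − 0.13 + 0.45 + 4.29) / 8 = 8.300 / 8 = 1.0375%
Σ(r − r̄)² = (0.87 − 1.0375)² + (0.76 − 1.0375)² + … = 14.8174
population σ = √(14.8174 / 8) = √1.8522 = 1.3610%
VaR = −(r̄ − z·σ) = −(1.0375 − 1.645 × 1.3610) = −(-1.2013) = 1.2013%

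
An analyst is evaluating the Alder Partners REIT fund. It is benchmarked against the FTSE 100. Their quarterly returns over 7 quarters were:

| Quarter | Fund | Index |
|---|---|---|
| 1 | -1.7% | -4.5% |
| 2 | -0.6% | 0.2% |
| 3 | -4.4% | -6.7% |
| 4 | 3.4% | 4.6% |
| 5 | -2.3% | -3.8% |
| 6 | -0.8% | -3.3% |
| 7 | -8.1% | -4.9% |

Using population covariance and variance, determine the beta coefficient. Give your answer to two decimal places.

r̄p = -2.0714%,  r̄m = -2.6286%
Cov = Σ(rp − r̄p)(rm − r̄m) / 7 = 9.3722
Var(rm) = Σ(rm − r̄m)² / 7 = 12.4735
β = Cov / Var = 9.3722 / 12.4735 = 0.7514

0.75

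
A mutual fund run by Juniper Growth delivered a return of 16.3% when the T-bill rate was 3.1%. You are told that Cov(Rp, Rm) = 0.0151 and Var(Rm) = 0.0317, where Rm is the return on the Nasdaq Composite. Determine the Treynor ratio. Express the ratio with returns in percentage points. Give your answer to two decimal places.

27.71

β = Cov / Var = 0.0151 / 0.0317 = 0.4763
Treynor = (Rp − Rf) / β = (16.3% − 3.1%) / 0.4763 = 13.20 / 0.4763 = 27.7136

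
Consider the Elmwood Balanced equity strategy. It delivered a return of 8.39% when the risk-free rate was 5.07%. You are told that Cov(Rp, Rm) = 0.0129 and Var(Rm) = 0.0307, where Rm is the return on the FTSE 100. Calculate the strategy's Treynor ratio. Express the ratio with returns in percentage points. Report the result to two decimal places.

7.90

β = Cov / Var = 0.0129 / 0.0307 = 0.4202
Treynor = (Rp − Rf) / β = (8.39% − 5.07%) / 0.4202 = 3.32 / 0.4202 = 7.9010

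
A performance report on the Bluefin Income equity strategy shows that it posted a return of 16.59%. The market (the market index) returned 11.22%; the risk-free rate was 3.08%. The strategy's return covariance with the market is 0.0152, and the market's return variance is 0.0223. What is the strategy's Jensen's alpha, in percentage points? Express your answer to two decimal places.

β = Cov / Var = 0.0152 / 0.0223 = 0.6816
E[R] = Rf + β(Rm − Rf) = 3.08% + 0.6816 × (11.22% − 3.08%) = 8.6282%
α = Rp − E[R] = 16.59% − 8.6282% = 7.9618

7.96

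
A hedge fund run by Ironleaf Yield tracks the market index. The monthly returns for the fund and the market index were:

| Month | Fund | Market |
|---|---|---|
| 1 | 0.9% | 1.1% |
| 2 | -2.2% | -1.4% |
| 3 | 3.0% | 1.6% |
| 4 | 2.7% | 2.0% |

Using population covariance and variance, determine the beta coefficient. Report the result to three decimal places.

r̄p = 1.1000%,  r̄m = 0.8250%
Cov = Σ(rp − r̄p)(rm − r̄m) / 4 = 2.6600
Var(rm) = Σ(rm − r̄m)² / 4 = 1.7519
β = Cov / Var = 2.6600 / 1.7519 = 1.5184

1.518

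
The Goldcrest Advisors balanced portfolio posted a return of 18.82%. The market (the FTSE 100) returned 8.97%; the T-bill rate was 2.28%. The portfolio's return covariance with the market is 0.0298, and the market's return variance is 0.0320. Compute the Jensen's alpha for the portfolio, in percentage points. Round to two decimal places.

β = Cov / Var = 0.0298 / 0.0320 = 0.9313
E[R] = Rf + β(Rm − Rf) = 2.28% + 0.9313 × (8.97% − 2.28%) = 8.5104%
α = Rp − E[R] = 18.82% − 8.5104% = 10.3096

10.31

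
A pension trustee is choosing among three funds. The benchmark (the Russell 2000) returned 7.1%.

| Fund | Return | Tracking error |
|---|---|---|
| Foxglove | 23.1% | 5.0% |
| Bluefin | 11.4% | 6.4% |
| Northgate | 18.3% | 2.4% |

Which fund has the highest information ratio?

Northgate

Foxglove: IR = (23.1% − 7.1%) / 5.0% = 3.200
Bluefin: IR = (11.4% − 7.1%) / 6.4% = 0.672
Northgate: IR = (18.3% − 7.1%) / 2.4% = 4.667
Highest: Northgate (4.667).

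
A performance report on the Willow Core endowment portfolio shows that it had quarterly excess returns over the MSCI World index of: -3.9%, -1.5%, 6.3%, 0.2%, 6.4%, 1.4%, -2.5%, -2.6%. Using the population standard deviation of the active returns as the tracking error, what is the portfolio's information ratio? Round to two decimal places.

0.13

Mean return r̄ = 3.80 / 8 = 0.4750%
Population std dev = √[111.3150 / 8] = 3.7302%
IR = r̄ / tracking error = 0.4750 / 3.7302 = 0.1273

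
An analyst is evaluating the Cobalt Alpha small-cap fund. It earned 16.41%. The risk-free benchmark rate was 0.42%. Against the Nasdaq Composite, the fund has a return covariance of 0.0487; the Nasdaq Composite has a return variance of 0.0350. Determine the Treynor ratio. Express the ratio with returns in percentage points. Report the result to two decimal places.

β = Cov / Var = 0.0487 / 0.0350 = 1.3914
Treynor = (Rp − Rf) / β = (16.41% − 0.42%) / 1.3914 = 15.99 / 1.3914 = 11.4920

11.49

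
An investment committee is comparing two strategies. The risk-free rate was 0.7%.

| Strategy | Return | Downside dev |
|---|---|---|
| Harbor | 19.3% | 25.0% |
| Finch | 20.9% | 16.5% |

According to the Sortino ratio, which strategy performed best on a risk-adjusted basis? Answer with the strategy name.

Harbor: Sortino ratio = (19.3% − 0.7%) / 25.0% = 0.744
Finch: Sortino ratio = (20.9% − 0.7%) / 16.5% = 1.224
Highest: Finch (1.224).

Finch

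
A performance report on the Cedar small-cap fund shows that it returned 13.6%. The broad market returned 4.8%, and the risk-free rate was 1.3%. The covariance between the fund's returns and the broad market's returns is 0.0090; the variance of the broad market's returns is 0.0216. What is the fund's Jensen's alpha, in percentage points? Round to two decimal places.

10.84

β = Cov / Var = 0.0090 / 0.0216 = 0.4167
E[R] = Rf + β(Rm − Rf) = 1.3% + 0.4167 × (4.8% − 1.3%) = 2.7585%
α = Rp − E[R] = 13.6% − 2.7585% = 10.8415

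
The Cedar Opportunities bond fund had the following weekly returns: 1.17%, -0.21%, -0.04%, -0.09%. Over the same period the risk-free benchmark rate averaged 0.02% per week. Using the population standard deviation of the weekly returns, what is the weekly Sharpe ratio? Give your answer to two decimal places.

0.34

r̄ = (1.17 − 0.21 − 0.04 − 0.09) / 4 = 0.830 / 4 = 0.2075%
Σ(r − r̄)² = (1.17 − 0.2075)² + (-0.21 − 0.2075)² + (-0.04 − 0.2075)² + … = 1.2505
σ = √[1.2505 / 4] = 0.5591%
Sharpe = (r̄ − rf) / σ = (0.2075 − 0.02) / 0.5591 = 0.1875 / 0.5591 = 0.3354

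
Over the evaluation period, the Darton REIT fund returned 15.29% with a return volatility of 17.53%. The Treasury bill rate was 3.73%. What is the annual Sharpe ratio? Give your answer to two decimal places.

Sharpe = (Rp − Rf) / σp = (15.29% − 3.73%) / 17.53% = 11.56% / 17.53% = 0.6594

0.66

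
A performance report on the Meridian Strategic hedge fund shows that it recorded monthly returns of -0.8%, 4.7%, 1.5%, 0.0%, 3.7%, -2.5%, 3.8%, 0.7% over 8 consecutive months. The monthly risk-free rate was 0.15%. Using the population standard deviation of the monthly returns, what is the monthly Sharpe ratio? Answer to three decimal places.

r̄ = (-0.8 + 4.7 + 1.5 + 0 + 3.7 − 2.5 + 3.8 + 0.7) / 8 = 11.10 / 8 = 1.3875%
Σ(r − r̄)² = 44.4488; population σ = √(44.4488/8) = 2.3571%
Sharpe = (r̄ − rf) / σ = (1.3875 − 0.15) / 2.3571 = 1.2375 / 2.3571 = 0.5250

0.525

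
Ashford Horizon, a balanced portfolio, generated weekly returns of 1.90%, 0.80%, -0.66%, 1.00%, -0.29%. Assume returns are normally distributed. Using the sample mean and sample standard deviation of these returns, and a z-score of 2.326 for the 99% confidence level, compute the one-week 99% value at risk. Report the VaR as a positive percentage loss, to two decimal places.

1.85

Mean return r̄ = 2.750 / 5 = 0.5500%
Sample std dev = √[4.2572 / 4] = 1.0316%
VaR = −(r̄ − z·σ) = −(0.5500 − 2.326 × 1.0316) = −(-1.8495) = 1.8495%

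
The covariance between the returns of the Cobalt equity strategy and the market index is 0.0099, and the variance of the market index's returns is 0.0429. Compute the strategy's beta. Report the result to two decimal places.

β = Cov(Rp, Rm) / Var(Rm) = 0.0099 / 0.0429 = 0.2308

0.23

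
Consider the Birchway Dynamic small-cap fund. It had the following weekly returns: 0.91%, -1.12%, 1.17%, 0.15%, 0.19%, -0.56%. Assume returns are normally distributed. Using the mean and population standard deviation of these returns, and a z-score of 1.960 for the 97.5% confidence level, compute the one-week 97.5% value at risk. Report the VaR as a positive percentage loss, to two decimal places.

μ = (0.91 − 1.12 + 1.17 + 0.15 + 0.19 − 0.56) / 6 = 0.1233%
Σ(r − μ)² = (0.91 − 0.1233)² + (-1.12 − 0.1233)² + … = 3.7323
population σ = √(3.7323 / 6) = √0.6221 = 0.7887%
VaR = −(μ − z·σ) = −(0.1233 − 1.960 × 0.7887) = −(-1.4226) = 1.4226%

1.42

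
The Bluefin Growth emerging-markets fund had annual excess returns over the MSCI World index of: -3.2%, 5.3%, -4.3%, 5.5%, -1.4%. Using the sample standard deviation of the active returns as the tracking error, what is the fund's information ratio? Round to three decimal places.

0.081

r̄ = (-3.2 + 5.3 − 4.3 + 5.5 − 1.4) / 5 = 1.90 / 5 = 0.3800%
Σ(r − r̄)² = 88.3080; sample σ = √(88.3080/4) = 4.6986%
IR = r̄ / tracking error = 0.3800 / 4.6986 = 0.0809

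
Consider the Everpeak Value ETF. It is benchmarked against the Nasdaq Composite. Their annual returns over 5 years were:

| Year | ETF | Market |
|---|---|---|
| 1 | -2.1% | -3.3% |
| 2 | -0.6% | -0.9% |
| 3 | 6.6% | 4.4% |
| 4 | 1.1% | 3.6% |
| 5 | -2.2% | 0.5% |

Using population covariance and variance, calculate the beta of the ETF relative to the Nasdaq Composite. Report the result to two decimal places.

r̄p = 0.5600%,  r̄m = 0.8600%
Cov = Σ(rp − r̄p)(rm − r̄m) / 5 = 7.3924
Var(rm) = Σ(rm − r̄m)² / 5 = 8.1144
β = Cov / Var = 7.3924 / 8.1144 = 0.9110

0.91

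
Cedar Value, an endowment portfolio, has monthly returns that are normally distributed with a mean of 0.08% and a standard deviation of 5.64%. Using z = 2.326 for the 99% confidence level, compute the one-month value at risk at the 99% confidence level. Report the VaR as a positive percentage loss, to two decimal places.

VaR (as % loss) = −(μ − z·σ) = −(0.08% − 2.326 × 5.64%) = −(-13.03864%) = 13.03864%

13.04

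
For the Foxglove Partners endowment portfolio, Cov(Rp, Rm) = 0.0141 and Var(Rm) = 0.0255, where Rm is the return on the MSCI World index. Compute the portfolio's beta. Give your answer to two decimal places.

0.55

β = Cov(Rp, Rm) / Var(Rm) = 0.0141 / 0.0255 = 0.5529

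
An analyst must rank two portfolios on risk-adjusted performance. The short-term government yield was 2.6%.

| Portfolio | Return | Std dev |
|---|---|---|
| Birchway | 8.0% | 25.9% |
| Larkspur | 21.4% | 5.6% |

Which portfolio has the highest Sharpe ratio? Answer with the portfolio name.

Larkspur

Birchway: Sharpe ratio = (8.0% − 2.6%) / 25.9% = 0.208
Larkspur: Sharpe ratio = (21.4% − 2.6%) / 5.6% = 3.357
Highest: Larkspur (3.357).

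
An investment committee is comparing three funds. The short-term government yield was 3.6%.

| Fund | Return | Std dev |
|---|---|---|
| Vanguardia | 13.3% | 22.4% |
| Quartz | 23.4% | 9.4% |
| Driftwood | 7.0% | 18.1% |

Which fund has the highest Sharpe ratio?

Vanguardia: Sharpe ratio = (13.3% − 3.6%) / 22.4% = 0.433
Quartz: Sharpe ratio = (23.4% − 3.6%) / 9.4% = 2.106
Driftwood: Sharpe ratio = (7.0% − 3.6%) / 18.1% = 0.188
Highest: Quartz (2.106).

Quartz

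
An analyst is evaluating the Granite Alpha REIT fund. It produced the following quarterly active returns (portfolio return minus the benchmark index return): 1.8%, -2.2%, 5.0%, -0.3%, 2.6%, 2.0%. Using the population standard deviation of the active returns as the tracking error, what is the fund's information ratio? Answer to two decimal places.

μ = (1.8 − 2.2 + 5 − 0.3 + 2.6 + 2) / 6 = 8.90 / 6 = 1.4833%
Population σ = √[Σ(r − μ)² / 6] = √[30.7283 / 6] = √5.1214 = 2.2631%
IR = μ / tracking error = 1.4833 / 2.2631 = 0.6554

0.66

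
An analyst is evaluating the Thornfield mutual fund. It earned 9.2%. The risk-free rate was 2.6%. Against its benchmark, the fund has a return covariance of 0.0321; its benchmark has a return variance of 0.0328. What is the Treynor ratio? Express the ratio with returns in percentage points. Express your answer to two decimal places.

β = Cov / Var = 0.0321 / 0.0328 = 0.9787
Treynor = (Rp − Rf) / β = (9.2% − 2.6%) / 0.9787 = 6.60 / 0.9787 = 6.7436

6.74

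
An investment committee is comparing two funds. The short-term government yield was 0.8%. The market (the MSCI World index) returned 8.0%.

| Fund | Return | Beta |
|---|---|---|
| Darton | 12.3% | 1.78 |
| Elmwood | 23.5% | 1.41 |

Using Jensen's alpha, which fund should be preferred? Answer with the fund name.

Darton: α = 12.3% − [0.8% + 1.78 × (8.0% − 0.8%)] = -1.316
Elmwood: α = 23.5% − [0.8% + 1.41 × (8.0% − 0.8%)] = 12.548
Highest: Elmwood (12.548).

Elmwood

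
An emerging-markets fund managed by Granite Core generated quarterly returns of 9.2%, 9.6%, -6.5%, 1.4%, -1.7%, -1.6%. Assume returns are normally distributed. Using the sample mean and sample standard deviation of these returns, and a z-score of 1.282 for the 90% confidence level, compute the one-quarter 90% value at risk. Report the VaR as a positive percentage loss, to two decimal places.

6.54

Mean return r̄ = 10.40 / 6 = 1.7333%
Σ(r − r̄)² = (9.2 − 1.7333)² + (9.6 − 1.7333)² + (-6.5 − 1.7333)² + … = 208.4333
σ = √[208.4333 / 5] = 6.4565%
VaR = −(r̄ − z·σ) = −(1.7333 − 1.282 × 6.4565) = −(-6.5439) = 6.5439%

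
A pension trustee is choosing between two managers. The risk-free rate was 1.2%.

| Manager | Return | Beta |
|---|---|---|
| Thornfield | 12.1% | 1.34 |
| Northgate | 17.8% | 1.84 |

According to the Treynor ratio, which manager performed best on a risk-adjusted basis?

Thornfield: Treynor = (12.1% − 1.2%) / 1.34 = 8.134
Northgate: Treynor = (17.8% − 1.2%) / 1.84 = 9.022
Highest: Northgate (9.022).

Northgate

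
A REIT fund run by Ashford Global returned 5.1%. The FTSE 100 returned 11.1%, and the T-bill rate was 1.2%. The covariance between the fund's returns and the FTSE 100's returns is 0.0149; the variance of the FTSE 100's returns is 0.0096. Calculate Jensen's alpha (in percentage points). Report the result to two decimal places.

β = Cov / Var = 0.0149 / 0.0096 = 1.5521
E[R] = Rf + β(Rm − Rf) = 1.2% + 1.5521 × (11.1% − 1.2%) = 16.5658%
α = Rp − E[R] = 5.1% − 16.5658% = -11.4658

-11.47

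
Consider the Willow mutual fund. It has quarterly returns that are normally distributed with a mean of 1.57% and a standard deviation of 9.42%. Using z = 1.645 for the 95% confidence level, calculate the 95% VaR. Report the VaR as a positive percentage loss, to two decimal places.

13.93

VaR (as % loss) = −(μ − z·σ) = −(1.57% − 1.645 × 9.42%) = −(-13.9259%) = 13.9259%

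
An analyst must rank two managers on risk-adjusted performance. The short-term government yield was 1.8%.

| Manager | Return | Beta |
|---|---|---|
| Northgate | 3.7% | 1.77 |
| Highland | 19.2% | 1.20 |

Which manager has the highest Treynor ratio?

Highland

Northgate: Treynor = (3.7% − 1.8%) / 1.77 = 1.073
Highland: Treynor = (19.2% − 1.8%) / 1.20 = 14.500
Highest: Highland (14.500).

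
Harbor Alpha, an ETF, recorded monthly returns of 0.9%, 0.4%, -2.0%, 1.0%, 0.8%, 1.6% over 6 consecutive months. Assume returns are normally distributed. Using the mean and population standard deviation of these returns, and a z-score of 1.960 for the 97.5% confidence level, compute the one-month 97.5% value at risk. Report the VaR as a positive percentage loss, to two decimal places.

μ = (0.9 + 0.4 − 2 + 1 + 0.8 + 1.6) / 6 = 2.70 / 6 = 0.4500%
Σ(r − μ)² = 7.9550; population σ = √(7.9550/6) = 1.1514%
VaR = −(μ − z·σ) = −(0.4500 − 1.960 × 1.1514) = −(-1.8067) = 1.8067%

1.81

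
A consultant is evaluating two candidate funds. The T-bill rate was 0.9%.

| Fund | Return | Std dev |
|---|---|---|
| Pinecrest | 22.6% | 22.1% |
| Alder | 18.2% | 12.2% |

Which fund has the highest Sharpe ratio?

Pinecrest: Sharpe ratio = (22.6% − 0.9%) / 22.1% = 0.982
Alder: Sharpe ratio = (18.2% − 0.9%) / 12.2% = 1.418
Highest: Alder (1.418).

Alder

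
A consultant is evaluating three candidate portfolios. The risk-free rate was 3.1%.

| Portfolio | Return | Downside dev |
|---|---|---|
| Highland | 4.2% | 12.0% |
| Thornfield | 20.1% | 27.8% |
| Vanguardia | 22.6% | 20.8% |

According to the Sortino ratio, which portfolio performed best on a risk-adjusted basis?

Highland: Sortino ratio = (4.2% − 3.1%) / 12.0% = 0.092
Thornfield: Sortino ratio = (20.1% − 3.1%) / 27.8% = 0.612
Vanguardia: Sortino ratio = (22.6% − 3.1%) / 20.8% = 0.938
Highest: Vanguardia (0.938).

Vanguardia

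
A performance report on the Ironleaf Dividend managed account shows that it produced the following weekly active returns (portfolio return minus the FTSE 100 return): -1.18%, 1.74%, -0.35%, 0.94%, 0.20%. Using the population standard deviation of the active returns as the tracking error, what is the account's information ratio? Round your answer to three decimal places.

r̄ = (-1.18 + 1.74 − 0.35 + 0.94 + 0.2) / 5 = 0.2700%
Population σ = √[Σ(r − r̄)² / 5] = √[5.1016 / 5] = √1.0203 = 1.0101%
IR = r̄ / tracking error = 0.2700 / 1.0101 = 0.2673

0.267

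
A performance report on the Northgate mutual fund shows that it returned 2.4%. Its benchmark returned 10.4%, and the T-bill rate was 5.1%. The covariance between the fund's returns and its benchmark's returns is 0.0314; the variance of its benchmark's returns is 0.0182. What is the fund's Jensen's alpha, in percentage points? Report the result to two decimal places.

-11.84

β = Cov / Var = 0.0314 / 0.0182 = 1.7253
E[R] = Rf + β(Rm − Rf) = 5.1% + 1.7253 × (10.4% − 5.1%) = 14.2441%
α = Rp − E[R] = 2.4% − 14.2441% = -11.8441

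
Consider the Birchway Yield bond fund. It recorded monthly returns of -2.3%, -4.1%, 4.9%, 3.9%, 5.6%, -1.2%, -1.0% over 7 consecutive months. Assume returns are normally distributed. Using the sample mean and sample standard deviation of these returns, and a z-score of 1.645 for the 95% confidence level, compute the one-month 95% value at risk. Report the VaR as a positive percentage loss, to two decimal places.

5.55

r̄ = (-2.3 − 4.1 + 4.9 + 3.9 + 5.6 − 1.2 − 1) / 7 = 0.8286%
Σ(r − r̄)² = 90.3143; sample σ = √(90.3143/6) = 3.8797%
VaR = −(r̄ − z·σ) = −(0.8286 − 1.645 × 3.8797) = −(-5.5535) = 5.5535%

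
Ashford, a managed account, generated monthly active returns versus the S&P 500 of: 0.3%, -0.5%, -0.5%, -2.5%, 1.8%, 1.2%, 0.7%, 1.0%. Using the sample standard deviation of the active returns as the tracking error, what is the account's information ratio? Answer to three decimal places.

Mean return r̄ = 1.50 / 8 = 0.1875%
Sample std dev = √[12.7288 / 7] = 1.3485%
IR = r̄ / tracking error = 0.1875 / 1.3485 = 0.1390

0.139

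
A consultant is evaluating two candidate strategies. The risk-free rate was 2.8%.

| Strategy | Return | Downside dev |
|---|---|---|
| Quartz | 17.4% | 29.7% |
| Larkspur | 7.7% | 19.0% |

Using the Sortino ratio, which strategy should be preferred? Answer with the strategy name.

Quartz: Sortino ratio = (17.4% − 2.8%) / 29.7% = 0.492
Larkspur: Sortino ratio = (7.7% − 2.8%) / 19.0% = 0.258
Highest: Quartz (0.492).

Quartz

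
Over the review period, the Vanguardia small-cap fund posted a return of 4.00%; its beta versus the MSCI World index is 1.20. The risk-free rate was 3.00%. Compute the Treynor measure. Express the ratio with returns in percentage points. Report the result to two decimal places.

0.83

Treynor = (Rp − Rf) / β = (4.00% − 3.00%) / 1.20 = 1.00 / 1.20 = 0.8333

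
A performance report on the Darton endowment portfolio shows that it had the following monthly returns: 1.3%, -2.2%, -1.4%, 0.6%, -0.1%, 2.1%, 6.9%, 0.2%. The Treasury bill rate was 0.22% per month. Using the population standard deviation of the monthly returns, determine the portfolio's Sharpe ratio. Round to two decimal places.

0.27

μ = (1.3 − 2.2 − 1.4 + 0.6 − 0.1 + 2.1 + 6.9 + 0.2) / 8 = 7.40 / 8 = 0.9250%
Σ(r − μ)² = 54.0750; population σ = √(54.0750/8) = 2.5999%
Sharpe = (μ − rf) / σ = (0.9250 − 0.22) / 2.5999 = 0.7050 / 2.5999 = 0.2712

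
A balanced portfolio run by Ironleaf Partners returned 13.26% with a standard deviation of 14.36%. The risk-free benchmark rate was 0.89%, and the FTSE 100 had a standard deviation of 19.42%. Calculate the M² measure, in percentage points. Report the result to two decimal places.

Sharpe = (Rp − Rf) / σp = (13.26% − 0.89%) / 14.36% = 0.8614
M² = Rf + Sharpe × σm = 0.89% + 0.8614 × 19.42% = 17.6184%

17.62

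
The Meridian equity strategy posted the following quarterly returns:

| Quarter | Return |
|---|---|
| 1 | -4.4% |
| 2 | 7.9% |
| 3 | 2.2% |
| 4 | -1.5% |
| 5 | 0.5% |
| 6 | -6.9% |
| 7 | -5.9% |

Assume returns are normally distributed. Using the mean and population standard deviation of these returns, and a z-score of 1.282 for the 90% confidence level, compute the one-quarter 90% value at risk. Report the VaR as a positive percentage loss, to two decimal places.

μ = (-4.4 + 7.9 + 2.2 − 1.5 + 0.5 − 6.9 − 5.9) / 7 = -1.1571%
Σ(r − μ)² = 162.1571; population σ = √(162.1571/7) = 4.8130%
VaR = −(μ − z·σ) = −(-1.1571 − 1.282 × 4.8130) = −(-7.3274) = 7.3274%

7.33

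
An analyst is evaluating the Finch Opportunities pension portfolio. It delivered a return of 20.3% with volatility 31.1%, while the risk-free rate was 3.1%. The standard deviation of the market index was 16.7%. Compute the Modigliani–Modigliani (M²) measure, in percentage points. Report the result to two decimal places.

12.34

Sharpe = (Rp − Rf) / σp = (20.3% − 3.1%) / 31.1% = 0.5531
M² = Rf + Sharpe × σm = 3.1% + 0.5531 × 16.7% = 12.3368%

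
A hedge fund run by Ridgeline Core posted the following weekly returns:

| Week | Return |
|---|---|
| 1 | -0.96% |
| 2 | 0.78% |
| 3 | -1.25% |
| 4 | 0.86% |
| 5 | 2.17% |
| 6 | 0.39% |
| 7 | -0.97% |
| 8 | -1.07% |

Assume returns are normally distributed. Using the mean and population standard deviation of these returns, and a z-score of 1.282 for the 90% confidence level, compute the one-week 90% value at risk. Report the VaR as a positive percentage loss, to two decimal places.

r̄ = (-0.96 + 0.78 − 1.25 + 0.86 + 2.17 + 0.39 − 0.97 − 1.07) / 8 = -0.0063%
Σ(r − r̄)² = (-0.96 − (-0.0063))² + (0.78 − (-0.0063))² + … = 10.7786
σ = √[10.7786 / 8] = 1.1607%
VaR = −(r̄ − z·σ) = −(-0.0063 − 1.282 × 1.1607) = −(-1.4943) = 1.4943%

1.49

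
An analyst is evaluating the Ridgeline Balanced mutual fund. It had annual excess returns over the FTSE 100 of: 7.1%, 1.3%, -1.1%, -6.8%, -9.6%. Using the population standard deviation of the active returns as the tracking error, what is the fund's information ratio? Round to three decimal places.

r̄ = (7.1 + 1.3 − 1.1 − 6.8 − 9.6) / 5 = -1.8200%
Σ(r − r̄)² = 175.1480; population σ = √(175.1480/5) = 5.9186%
IR = r̄ / tracking error = -1.8200 / 5.9186 = -0.3075

-0.308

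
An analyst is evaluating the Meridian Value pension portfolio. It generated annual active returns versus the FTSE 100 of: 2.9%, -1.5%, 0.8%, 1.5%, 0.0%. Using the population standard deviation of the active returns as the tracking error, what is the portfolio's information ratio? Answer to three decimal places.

r̄ = (2.9 − 1.5 + 0.8 + 1.5 + 0) / 5 = 3.70 / 5 = 0.7400%
Σ(r − r̄)² = (2.9 − 0.7400)² + (-1.5 − 0.7400)² + … = 10.8120
population σ = √(10.8120 / 5) = √2.1624 = 1.4705%
IR = r̄ / tracking error = 0.7400 / 1.4705 = 0.5032

0.503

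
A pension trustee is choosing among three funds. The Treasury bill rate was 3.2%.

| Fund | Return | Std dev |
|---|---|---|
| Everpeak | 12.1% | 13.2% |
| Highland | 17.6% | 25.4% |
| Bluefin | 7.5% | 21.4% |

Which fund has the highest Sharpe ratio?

Everpeak: Sharpe ratio = (12.1% − 3.2%) / 13.2% = 0.674
Highland: Sharpe ratio = (17.6% − 3.2%) / 25.4% = 0.567
Bluefin: Sharpe ratio = (7.5% − 3.2%) / 21.4% = 0.201
Highest: Everpeak (0.674).

Everpeak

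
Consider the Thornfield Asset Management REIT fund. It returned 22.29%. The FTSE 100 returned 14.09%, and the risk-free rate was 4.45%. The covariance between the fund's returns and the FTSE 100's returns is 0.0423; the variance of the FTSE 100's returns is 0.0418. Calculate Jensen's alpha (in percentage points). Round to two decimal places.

β = Cov / Var = 0.0423 / 0.0418 = 1.0120
E[R] = Rf + β(Rm − Rf) = 4.45% + 1.0120 × (14.09% − 4.45%) = 14.2057%
α = Rp − E[R] = 22.29% − 14.2057% = 8.0843

8.08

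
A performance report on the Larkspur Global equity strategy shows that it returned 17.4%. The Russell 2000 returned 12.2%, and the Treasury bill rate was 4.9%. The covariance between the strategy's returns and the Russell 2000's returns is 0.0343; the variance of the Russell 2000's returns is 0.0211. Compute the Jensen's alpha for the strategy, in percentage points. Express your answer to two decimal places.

β = Cov / Var = 0.0343 / 0.0211 = 1.6256
E[R] = Rf + β(Rm − Rf) = 4.9% + 1.6256 × (12.2% − 4.9%) = 16.7669%
α = Rp − E[R] = 17.4% − 16.7669% = 0.6331

0.63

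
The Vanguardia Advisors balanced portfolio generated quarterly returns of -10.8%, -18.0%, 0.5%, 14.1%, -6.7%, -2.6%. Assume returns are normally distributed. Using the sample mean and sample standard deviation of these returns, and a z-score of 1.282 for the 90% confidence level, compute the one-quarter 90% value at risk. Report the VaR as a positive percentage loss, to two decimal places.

r̄ = (-10.8 − 18 + 0.5 + 14.1 − 6.7 − 2.6) / 6 = -23.50 / 6 = -3.9167%
Σ(r − r̄)² = 599.3083; sample σ = √(599.3083/5) = 10.9481%
VaR = −(r̄ − z·σ) = −(-3.9167 − 1.282 × 10.9481) = −(-17.9522) = 17.9522%

17.95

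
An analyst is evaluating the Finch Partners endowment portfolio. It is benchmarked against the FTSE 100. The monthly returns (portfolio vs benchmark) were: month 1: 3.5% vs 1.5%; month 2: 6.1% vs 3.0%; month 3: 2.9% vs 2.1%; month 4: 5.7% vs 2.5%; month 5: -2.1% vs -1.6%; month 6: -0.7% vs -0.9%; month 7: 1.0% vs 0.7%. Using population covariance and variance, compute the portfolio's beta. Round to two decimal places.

1.73

r̄p = 2.3429%,  r̄m = 1.0429%
Cov = Σ(rp − r̄p)(rm − r̄m) / 7 = 4.4967
Var(rm) = Σ(rm − r̄m)² / 7 = 2.5939
β = Cov / Var = 4.4967 / 2.5939 = 1.7336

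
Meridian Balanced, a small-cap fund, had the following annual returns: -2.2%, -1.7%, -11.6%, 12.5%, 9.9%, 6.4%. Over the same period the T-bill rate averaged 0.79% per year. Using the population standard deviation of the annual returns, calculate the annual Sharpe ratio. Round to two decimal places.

r̄ = (-2.2 − 1.7 − 11.6 + 12.5 + 9.9 + 6.4) / 6 = 2.2167%
Σ(r − r̄)² = (-2.2 − 2.2167)² + (-1.7 − 2.2167)² + (-11.6 − 2.2167)² + … = 408.0283
σ = √[408.0283 / 6] = 8.2465%
Sharpe = (r̄ − rf) / σ = (2.2167 − 0.79) / 8.2465 = 1.4267 / 8.2465 = 0.1730

0.17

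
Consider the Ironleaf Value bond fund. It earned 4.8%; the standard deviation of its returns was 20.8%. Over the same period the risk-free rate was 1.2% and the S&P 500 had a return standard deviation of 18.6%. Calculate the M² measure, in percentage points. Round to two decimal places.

4.42

Sharpe = (Rp − Rf) / σp = (4.8% − 1.2%) / 20.8% = 0.1731
M² = Rf + Sharpe × σm = 1.2% + 0.1731 × 18.6% = 4.4197%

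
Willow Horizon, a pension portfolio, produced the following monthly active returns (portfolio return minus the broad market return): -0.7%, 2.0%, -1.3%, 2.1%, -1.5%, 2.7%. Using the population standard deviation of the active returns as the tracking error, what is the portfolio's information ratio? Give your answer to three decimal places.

Mean return r̄ = 3.30 / 6 = 0.5500%
Population std dev = √[18.3150 / 6] = 1.7471%
IR = r̄ / tracking error = 0.5500 / 1.7471 = 0.3148

0.315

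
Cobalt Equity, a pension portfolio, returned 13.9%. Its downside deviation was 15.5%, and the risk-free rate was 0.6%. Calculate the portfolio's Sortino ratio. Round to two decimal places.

Sortino = (Rp − Rf) / σd = (13.9% − 0.6%) / 15.5% = 13.30% / 15.5% = 0.8581

0.86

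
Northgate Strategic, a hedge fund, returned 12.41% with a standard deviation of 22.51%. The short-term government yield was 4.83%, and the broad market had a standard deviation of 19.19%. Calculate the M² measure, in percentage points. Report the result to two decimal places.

11.29

Sharpe = (Rp − Rf) / σp = (12.41% − 4.83%) / 22.51% = 0.3367
M² = Rf + Sharpe × σm = 4.83% + 0.3367 × 19.19% = 11.2913%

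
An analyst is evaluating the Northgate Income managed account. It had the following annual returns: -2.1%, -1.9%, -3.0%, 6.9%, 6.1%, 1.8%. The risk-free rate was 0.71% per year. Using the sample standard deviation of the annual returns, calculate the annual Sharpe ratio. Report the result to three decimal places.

r̄ = (-2.1 − 1.9 − 3 + 6.9 + 6.1 + 1.8) / 6 = 7.80 / 6 = 1.3000%
Sample std dev = √[94.9400 / 5] = 4.3575%
Sharpe = (r̄ − rf) / σ = (1.3000 − 0.71) / 4.3575 = 0.5900 / 4.3575 = 0.1354

0.135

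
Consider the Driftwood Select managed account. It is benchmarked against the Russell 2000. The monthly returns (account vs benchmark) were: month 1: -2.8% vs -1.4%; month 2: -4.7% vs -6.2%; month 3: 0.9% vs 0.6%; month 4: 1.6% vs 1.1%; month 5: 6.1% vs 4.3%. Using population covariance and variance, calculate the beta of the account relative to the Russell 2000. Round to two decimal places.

r̄p = 0.2200%,  r̄m = -0.3200%
Cov = Σ(rp − r̄p)(rm − r̄m) / 5 = 12.3884
Var(rm) = Σ(rm − r̄m)² / 5 = 11.9896
β = Cov / Var = 12.3884 / 11.9896 = 1.0333

1.03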